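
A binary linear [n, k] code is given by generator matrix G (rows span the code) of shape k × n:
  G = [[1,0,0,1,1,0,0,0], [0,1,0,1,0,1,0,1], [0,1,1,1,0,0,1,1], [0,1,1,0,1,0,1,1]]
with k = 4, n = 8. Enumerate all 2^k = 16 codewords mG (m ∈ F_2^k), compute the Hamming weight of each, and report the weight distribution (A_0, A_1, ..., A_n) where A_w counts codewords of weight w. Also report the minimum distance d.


Weight distribution: A_0 = 1, A_1 = 1, A_2 = 1, A_3 = 2, A_4 = 3, A_5 = 5, A_6 = 3. Minimum distance d = 1.

Enumerate all 2^4 = 16 messages m ∈ F_2^4.
For each, compute codeword c = mG in F_2^8, then tally its weight.
  m = 0000 → c = 00000000, weight = 0.
  m = 1000 → c = 10011000, weight = 3.
  m = 0100 → c = 01010101, weight = 4.
  m = 1100 → c = 11001101, weight = 5.
  m = 0010 → c = 01110011, weight = 5.
  m = 1010 → c = 11101011, weight = 6.
  m = 0110 → c = 00100110, weight = 3.
  m = 1110 → c = 10111110, weight = 6.
  m = 0001 → c = 01101011, weight = 5.
  m = 1001 → c = 11110011, weight = 6.
  m = 0101 → c = 00111110, weight = 5.
  m = 1101 → c = 10100110, weight = 4.
  m = 0011 → c = 00011000, weight = 2.
  m = 1011 → c = 10000000, weight = 1.
  m = 0111 → c = 01001101, weight = 4.
  m = 1111 → c = 11010101, weight = 5.
Tally weights:
  weight 0: 1 codewords.
  weight 1: 1 codewords.
  weight 2: 1 codewords.
  weight 3: 2 codewords.
  weight 4: 3 codewords.
  weight 5: 5 codewords.
  weight 6: 3 codewords.
Minimum distance d = smallest w > 0 with A_w > 0 = 1.
Sanity: Σ A_w = 16 = 2^4 = 16 ✓.


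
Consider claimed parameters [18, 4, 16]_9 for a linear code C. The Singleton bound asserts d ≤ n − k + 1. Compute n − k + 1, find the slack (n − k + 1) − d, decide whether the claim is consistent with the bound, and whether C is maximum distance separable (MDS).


Singleton RHS = n − k + 1 = 15, slack = -1, bound violated (no such code; not MDS).

Singleton bound: d ≤ n − k + 1.
Here n = 18, k = 4, so n − k + 1 = 15.
Given d = 16, check d ≤ 15: NO.
Slack = (n − k + 1) − d = -1.
The slack is negative: d = 16 exceeds n − k + 1 = 15 by 1, so the Singleton bound is violated and no linear [18, 4, 16]_9 code can exist. In particular it is not MDS (MDS requires d = n − k + 1 exactly).
Description: the claimed parameters are [18, 4, 16]_9; such a code would be impossible (violates the Singleton bound).


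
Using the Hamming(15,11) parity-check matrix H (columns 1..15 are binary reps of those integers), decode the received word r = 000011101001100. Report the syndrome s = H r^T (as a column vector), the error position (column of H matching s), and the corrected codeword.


s = (1, 1, 0, 0)^T, error position = 12, corrected codeword c = 000011101000100

Compute s = H r^T mod 2 one row at a time:
  s_1 = 0 + 1 + 0 + 0 + 1 + 1 + 0 + 0 = 3 ≡ 1 (mod 2).
  s_2 = 0 + 1 + 1 + 1 + 1 + 1 + 0 + 0 = 5 ≡ 1 (mod 2).
  s_3 = 0 + 0 + 1 + 1 + 0 + 0 + 0 + 0 = 2 ≡ 0 (mod 2).
  s_4 = 0 + 0 + 1 + 1 + 1 + 0 + 1 + 0 = 4 ≡ 0 (mod 2).
s = (1, 1, 0, 0)^T — this equals column 12 of H (binary 1100), so error is at position 12.
Correct: flip bit 12 of r = 000011101001100 to get c = 000011101000100.


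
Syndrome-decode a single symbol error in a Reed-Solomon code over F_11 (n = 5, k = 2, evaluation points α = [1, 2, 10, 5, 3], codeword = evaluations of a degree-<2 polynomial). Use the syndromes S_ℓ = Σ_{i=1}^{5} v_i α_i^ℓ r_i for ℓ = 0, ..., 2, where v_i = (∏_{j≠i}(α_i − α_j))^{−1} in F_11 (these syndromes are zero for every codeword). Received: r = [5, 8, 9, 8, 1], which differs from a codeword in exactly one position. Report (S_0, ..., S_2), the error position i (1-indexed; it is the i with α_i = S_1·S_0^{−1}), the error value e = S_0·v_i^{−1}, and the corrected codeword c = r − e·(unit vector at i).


S = (3, 6, 1), error at position 2, error magnitude e = 5, c = [5, 3, 9, 8, 1].

Step 1: column multipliers v_i = (∏_{j≠i}(α_i − α_j))^{−1} mod 11.
  i = 1 (α = 1): (1−2)(1−10)(1−5)(1−3) = (−1)·(−9)·(−4)·(−2) = 72 ≡ 6, so v_1 = 6^{−1} = 2 (mod 11).
  i = 2 (α = 2): (2−1)(2−10)(2−5)(2−3) = 1·(−8)·(−3)·(−1) = −24 ≡ 9, so v_2 = 9^{−1} = 5 (mod 11).
  i = 3 (α = 10): (10−1)(10−2)(10−5)(10−3) = 9·8·5·7 = 2520 ≡ 1, so v_3 = 1^{−1} = 1 (mod 11).
  i = 4 (α = 5): (5−1)(5−2)(5−10)(5−3) = 4·3·(−5)·2 = −120 ≡ 1, so v_4 = 1^{−1} = 1 (mod 11).
  i = 5 (α = 3): (3−1)(3−2)(3−10)(3−5) = 2·1·(−7)·(−2) = 28 ≡ 6, so v_5 = 6^{−1} = 2 (mod 11).
  v = [2, 5, 1, 1, 2].
Step 2: syndromes of r = [5, 8, 9, 8, 1] (all sums mod 11).
  S_0 = Σ v_i r_i = 2·5 + 5·8 + 1·9 + 1·8 + 2·1 = 69 ≡ 3.
  S_1 = Σ v_i α_i r_i = 2·1·5 + 5·2·8 + 1·10·9 + 1·5·8 + 2·3·1 = 226 ≡ 6.
  α_i^2 mod 11 = [1, 4, 1, 3, 9].
  S_2 = Σ v_i α_i^2 r_i = 2·1·5 + 5·4·8 + 1·1·9 + 1·3·8 + 2·9·1 = 221 ≡ 1.
  S = (3, 6, 1) ≠ 0, so r is not a codeword (an error is present).
Step 3: locate the error. For a single error e at position i, S_ℓ = v_i·e·α_i^ℓ, so α_err = S_1/S_0.
  S_0^{−1} = 3^{−1} = 4 (mod 11), so α_err = 6·4 = 24 ≡ 2 = α_2. Error position i = 2.
  Consistency check: S_2/S_1 = 1·2 = 2 ≡ 2 = α_err ✓ (single-error assumption holds).
Step 4: error magnitude e = S_0/v_2 = S_0·∏_{j≠2}(α_2 − α_j) = 3·9 = 27 ≡ 5 (mod 11).
Step 5: correct position 2: c_2 = r_2 − e = 8 − 5 ≡ 3 (mod 11). Hence c = [5, 3, 9, 8, 1].
  Check: interpolating c through the α_i gives m(x) = 7 + 9·x (degree < 2) with m(α_i) = c_i for every i, so c is indeed a codeword.


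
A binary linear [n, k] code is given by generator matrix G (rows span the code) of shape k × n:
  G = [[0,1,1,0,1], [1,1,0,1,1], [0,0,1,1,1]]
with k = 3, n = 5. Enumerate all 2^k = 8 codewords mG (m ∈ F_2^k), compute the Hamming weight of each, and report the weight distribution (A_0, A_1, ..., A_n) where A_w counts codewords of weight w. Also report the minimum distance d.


Weight distribution: A_0 = 1, A_2 = 2, A_3 = 4, A_4 = 1. Minimum distance d = 2.

Enumerate all 2^3 = 8 messages m ∈ F_2^3.
For each, compute codeword c = mG in F_2^5, then tally its weight.
  m = 000 → c = 00000, weight = 0.
  m = 100 → c = 01101, weight = 3.
  m = 010 → c = 11011, weight = 4.
  m = 110 → c = 10110, weight = 3.
  m = 001 → c = 00111, weight = 3.
  m = 101 → c = 01010, weight = 2.
  m = 011 → c = 11100, weight = 3.
  m = 111 → c = 10001, weight = 2.
Tally weights:
  weight 0: 1 codewords.
  weight 2: 2 codewords.
  weight 3: 4 codewords.
  weight 4: 1 codewords.
Minimum distance d = smallest w > 0 with A_w > 0 = 2.
Sanity: Σ A_w = 8 = 2^3 = 8 ✓.


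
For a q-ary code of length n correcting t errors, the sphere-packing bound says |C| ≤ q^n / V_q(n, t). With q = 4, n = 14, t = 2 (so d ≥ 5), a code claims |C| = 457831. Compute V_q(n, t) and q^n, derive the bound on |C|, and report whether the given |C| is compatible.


V_q(n, t) = 862, q^n = 268435456, Hamming bound = 311410, |C| = 457831 > bound (violated).

Step 1: Compute V_q(n, t) = Σ_{j=0}^2 C(n, j) (q−1)^j.
  j = 0: C(14,0)·(3)^0 = 1·1 = 1.
  j = 1: C(14,1)·(3)^1 = 14·3 = 42.
  j = 2: C(14,2)·(3)^2 = 91·9 = 819.
  V_q(n, t) = 1 + 42 + 819 = 862.
Step 2: q^n = 4^14 = 268435456.
Step 3: Hamming bound ⌊q^n / V_q(n,t)⌋ = ⌊268435456/862⌋ = 311410.
Step 4: Compare |C| = 457831 to 311410: violated.
The claimed |C| lies above the Hamming bound, so no 4-ary code of length 14 with d ≥ 5 can have 457831 codewords.


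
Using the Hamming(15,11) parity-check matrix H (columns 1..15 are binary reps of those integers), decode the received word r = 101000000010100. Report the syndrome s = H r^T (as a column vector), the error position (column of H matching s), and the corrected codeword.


s = (0, 1, 0, 0)^T, error position = 4, corrected codeword c = 101100000010100

Compute s = H r^T mod 2 one row at a time:
  s_1 = 0 + 0 + 0 + 1 + 0 + 1 + 0 + 0 = 2 ≡ 0 (mod 2).
  s_2 = 0 + 0 + 0 + 0 + 0 + 1 + 0 + 0 = 1 ≡ 1 (mod 2).
  s_3 = 0 + 1 + 0 + 0 + 0 + 1 + 0 + 0 = 2 ≡ 0 (mod 2).
  s_4 = 1 + 1 + 0 + 0 + 0 + 1 + 1 + 0 = 4 ≡ 0 (mod 2).
s = (0, 1, 0, 0)^T — this equals column 4 of H (binary 0100), so error is at position 4.
Correct: flip bit 4 of r = 101000000010100 to get c = 101100000010100.


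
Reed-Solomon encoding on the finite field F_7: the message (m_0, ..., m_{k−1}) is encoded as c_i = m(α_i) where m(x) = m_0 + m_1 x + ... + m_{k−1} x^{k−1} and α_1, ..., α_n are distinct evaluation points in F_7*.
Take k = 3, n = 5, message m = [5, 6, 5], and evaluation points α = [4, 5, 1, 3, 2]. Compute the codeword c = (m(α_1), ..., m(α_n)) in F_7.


c = [4, 6, 2, 5, 2]

Message polynomial: m(x) = 5 + 6·x + 5·x^2 (mod 7).
For each evaluation point α_i, compute m(α_i) mod 7:
  α_1 = 4: Horner steps 5 → 5 → 4, so m(4) = 4.
  α_2 = 5: Horner steps 5 → 3 → 6, so m(5) = 6.
  α_3 = 1: Horner steps 5 → 4 → 2, so m(1) = 2.
  α_4 = 3: Horner steps 5 → 0 → 5, so m(3) = 5.
  α_5 = 2: Horner steps 5 → 2 → 2, so m(2) = 2.
Codeword c = [4, 6, 2, 5, 2] ∈ F_7^5.


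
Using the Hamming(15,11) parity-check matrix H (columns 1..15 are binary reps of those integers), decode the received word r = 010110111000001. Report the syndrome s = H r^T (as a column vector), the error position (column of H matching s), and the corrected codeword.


s = (1, 0, 1, 0)^T, error position = 10, corrected codeword c = 010110111100001

Compute s = H r^T mod 2 one row at a time:
  s_1 = 1 + 1 + 0 + 0 + 0 + 0 + 0 + 1 = 3 ≡ 1 (mod 2).
  s_2 = 1 + 1 + 0 + 1 + 0 + 0 + 0 + 1 = 4 ≡ 0 (mod 2).
  s_3 = 1 + 0 + 0 + 1 + 0 + 0 + 0 + 1 = 3 ≡ 1 (mod 2).
  s_4 = 0 + 0 + 1 + 1 + 1 + 0 + 0 + 1 = 4 ≡ 0 (mod 2).
s = (1, 0, 1, 0)^T — this equals column 10 of H (binary 1010), so error is at position 10.
Correct: flip bit 10 of r = 010110111000001 to get c = 010110111100001.


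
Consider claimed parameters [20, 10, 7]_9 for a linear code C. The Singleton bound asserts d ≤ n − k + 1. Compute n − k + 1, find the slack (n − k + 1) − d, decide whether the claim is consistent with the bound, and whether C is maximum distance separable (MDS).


Singleton RHS = n − k + 1 = 11, slack = 4, bound satisfied, not MDS.

Singleton bound: d ≤ n − k + 1.
Here n = 20, k = 10, so n − k + 1 = 11.
Given d = 7, check d ≤ 11: YES.
Slack = (n − k + 1) − d = 4.
The code is NOT MDS (slack = 4 > 0).
Description: the claimed parameters are [20, 10, 7]_9; such a code would be non-MDS.


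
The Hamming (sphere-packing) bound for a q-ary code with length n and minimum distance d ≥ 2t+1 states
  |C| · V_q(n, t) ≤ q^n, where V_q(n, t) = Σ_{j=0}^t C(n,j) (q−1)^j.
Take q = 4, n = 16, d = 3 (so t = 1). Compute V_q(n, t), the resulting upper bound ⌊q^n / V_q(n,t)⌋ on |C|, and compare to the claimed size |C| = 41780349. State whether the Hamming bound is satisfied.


V_q(n, t) = 49, q^n = 4294967296, Hamming bound = 87652393, |C| = 41780349 ≤ bound (satisfied).

Step 1: Compute V_q(n, t) = Σ_{j=0}^1 C(n, j) (q−1)^j.
  j = 0: C(16,0)·(3)^0 = 1·1 = 1.
  j = 1: C(16,1)·(3)^1 = 16·3 = 48.
  V_q(n, t) = 1 + 48 = 49.
Step 2: q^n = 4^16 = 4294967296.
Step 3: Hamming bound ⌊q^n / V_q(n,t)⌋ = ⌊4294967296/49⌋ = 87652393.
Step 4: Compare |C| = 41780349 to 87652393: satisfied.
The claimed |C| lies below the Hamming bound.


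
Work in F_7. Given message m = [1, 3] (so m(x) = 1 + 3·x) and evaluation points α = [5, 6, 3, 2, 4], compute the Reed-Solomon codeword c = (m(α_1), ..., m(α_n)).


c = [2, 5, 3, 0, 6]

Message polynomial: m(x) = 1 + 3·x (mod 7).
For each evaluation point α_i, compute m(α_i) mod 7:
  α_1 = 5: Horner steps 3 → 2, so m(5) = 2.
  α_2 = 6: Horner steps 3 → 5, so m(6) = 5.
  α_3 = 3: Horner steps 3 → 3, so m(3) = 3.
  α_4 = 2: Horner steps 3 → 0, so m(2) = 0.
  α_5 = 4: Horner steps 3 → 6, so m(4) = 6.
Codeword c = [2, 5, 3, 0, 6] ∈ F_7^5.


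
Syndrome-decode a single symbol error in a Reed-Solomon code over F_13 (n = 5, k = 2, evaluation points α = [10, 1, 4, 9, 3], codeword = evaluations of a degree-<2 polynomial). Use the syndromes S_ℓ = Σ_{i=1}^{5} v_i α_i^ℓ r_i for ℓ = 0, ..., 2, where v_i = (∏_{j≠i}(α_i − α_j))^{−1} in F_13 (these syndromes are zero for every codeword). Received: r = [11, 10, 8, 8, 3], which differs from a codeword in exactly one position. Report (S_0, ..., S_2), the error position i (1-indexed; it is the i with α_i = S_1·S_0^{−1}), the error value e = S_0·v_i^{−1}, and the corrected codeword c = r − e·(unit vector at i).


S = (11, 5, 7), error at position 3, error magnitude e = 2, c = [11, 10, 6, 8, 3].

Step 1: column multipliers v_i = (∏_{j≠i}(α_i − α_j))^{−1} mod 13.
  i = 1 (α = 10): (10−1)(10−4)(10−9)(10−3) = 9·6·1·7 = 378 ≡ 1, so v_1 = 1^{−1} = 1 (mod 13).
  i = 2 (α = 1): (1−10)(1−4)(1−9)(1−3) = (−9)·(−3)·(−8)·(−2) = 432 ≡ 3, so v_2 = 3^{−1} = 9 (mod 13).
  i = 3 (α = 4): (4−10)(4−1)(4−9)(4−3) = (−6)·3·(−5)·1 = 90 ≡ 12, so v_3 = 12^{−1} = 12 (mod 13).
  i = 4 (α = 9): (9−10)(9−1)(9−4)(9−3) = (−1)·8·5·6 = −240 ≡ 7, so v_4 = 7^{−1} = 2 (mod 13).
  i = 5 (α = 3): (3−10)(3−1)(3−4)(3−9) = (−7)·2·(−1)·(−6) = −84 ≡ 7, so v_5 = 7^{−1} = 2 (mod 13).
  v = [1, 9, 12, 2, 2].
Step 2: syndromes of r = [11, 10, 8, 8, 3] (all sums mod 13).
  S_0 = Σ v_i r_i = 1·11 + 9·10 + 12·8 + 2·8 + 2·3 = 219 ≡ 11.
  S_1 = Σ v_i α_i r_i = 1·10·11 + 9·1·10 + 12·4·8 + 2·9·8 + 2·3·3 = 746 ≡ 5.
  α_i^2 mod 13 = [9, 1, 3, 3, 9].
  S_2 = Σ v_i α_i^2 r_i = 1·9·11 + 9·1·10 + 12·3·8 + 2·3·8 + 2·9·3 = 579 ≡ 7.
  S = (11, 5, 7) ≠ 0, so r is not a codeword (an error is present).
Step 3: locate the error. For a single error e at position i, S_ℓ = v_i·e·α_i^ℓ, so α_err = S_1/S_0.
  S_0^{−1} = 11^{−1} = 6 (mod 13), so α_err = 5·6 = 30 ≡ 4 = α_3. Error position i = 3.
  Consistency check: S_2/S_1 = 7·8 = 56 ≡ 4 = α_err ✓ (single-error assumption holds).
Step 4: error magnitude e = S_0/v_3 = S_0·∏_{j≠3}(α_3 − α_j) = 11·12 = 132 ≡ 2 (mod 13).
Step 5: correct position 3: c_3 = r_3 − e = 8 − 2 ≡ 6 (mod 13). Hence c = [11, 10, 6, 8, 3].
  Check: interpolating c through the α_i gives m(x) = 7 + 3·x (degree < 2) with m(α_i) = c_i for every i, so c is indeed a codeword.


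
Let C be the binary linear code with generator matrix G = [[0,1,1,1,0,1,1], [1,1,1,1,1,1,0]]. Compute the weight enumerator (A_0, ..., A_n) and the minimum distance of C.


Weight distribution: A_0 = 1, A_3 = 1, A_5 = 1, A_6 = 1. Minimum distance d = 3.

Enumerate all 2^2 = 4 messages m ∈ F_2^2.
For each, compute codeword c = mG in F_2^7, then tally its weight.
  m = 00 → c = 0000000, weight = 0.
  m = 10 → c = 0111011, weight = 5.
  m = 01 → c = 1111110, weight = 6.
  m = 11 → c = 1000101, weight = 3.
Tally weights:
  weight 0: 1 codewords.
  weight 3: 1 codewords.
  weight 5: 1 codewords.
  weight 6: 1 codewords.
Minimum distance d = smallest w > 0 with A_w > 0 = 3.
Sanity: Σ A_w = 4 = 2^2 = 4 ✓.


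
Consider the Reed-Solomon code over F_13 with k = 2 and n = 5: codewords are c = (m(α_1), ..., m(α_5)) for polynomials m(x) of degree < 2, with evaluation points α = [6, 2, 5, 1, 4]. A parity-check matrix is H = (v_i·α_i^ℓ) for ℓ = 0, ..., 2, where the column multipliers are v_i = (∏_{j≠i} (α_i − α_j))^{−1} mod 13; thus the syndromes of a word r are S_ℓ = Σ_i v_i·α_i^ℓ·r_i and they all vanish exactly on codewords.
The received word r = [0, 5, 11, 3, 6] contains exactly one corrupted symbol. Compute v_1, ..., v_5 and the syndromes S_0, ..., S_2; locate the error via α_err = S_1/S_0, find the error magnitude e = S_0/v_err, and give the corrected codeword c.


S = (3, 12, 9), error at position 5, error magnitude e = 10, c = [0, 5, 11, 3, 9].

Step 1: column multipliers v_i = (∏_{j≠i}(α_i − α_j))^{−1} mod 13.
  i = 1 (α = 6): (6−2)(6−5)(6−1)(6−4) = 4·1·5·2 = 40 ≡ 1, so v_1 = 1^{−1} = 1 (mod 13).
  i = 2 (α = 2): (2−6)(2−5)(2−1)(2−4) = (−4)·(−3)·1·(−2) = −24 ≡ 2, so v_2 = 2^{−1} = 7 (mod 13).
  i = 3 (α = 5): (5−6)(5−2)(5−1)(5−4) = (−1)·3·4·1 = −12 ≡ 1, so v_3 = 1^{−1} = 1 (mod 13).
  i = 4 (α = 1): (1−6)(1−2)(1−5)(1−4) = (−5)·(−1)·(−4)·(−3) = 60 ≡ 8, so v_4 = 8^{−1} = 5 (mod 13).
  i = 5 (α = 4): (4−6)(4−2)(4−5)(4−1) = (−2)·2·(−1)·3 = 12 ≡ 12, so v_5 = 12^{−1} = 12 (mod 13).
  v = [1, 7, 1, 5, 12].
Step 2: syndromes of r = [0, 5, 11, 3, 6] (all sums mod 13).
  S_0 = Σ v_i r_i = 1·0 + 7·5 + 1·11 + 5·3 + 12·6 = 133 ≡ 3.
  S_1 = Σ v_i α_i r_i = 1·6·0 + 7·2·5 + 1·5·11 + 5·1·3 + 12·4·6 = 428 ≡ 12.
  α_i^2 mod 13 = [10, 4, 12, 1, 3].
  S_2 = Σ v_i α_i^2 r_i = 1·10·0 + 7·4·5 + 1·12·11 + 5·1·3 + 12·3·6 = 503 ≡ 9.
  S = (3, 12, 9) ≠ 0, so r is not a codeword (an error is present).
Step 3: locate the error. For a single error e at position i, S_ℓ = v_i·e·α_i^ℓ, so α_err = S_1/S_0.
  S_0^{−1} = 3^{−1} = 9 (mod 13), so α_err = 12·9 = 108 ≡ 4 = α_5. Error position i = 5.
  Consistency check: S_2/S_1 = 9·12 = 108 ≡ 4 = α_err ✓ (single-error assumption holds).
Step 4: error magnitude e = S_0/v_5 = S_0·∏_{j≠5}(α_5 − α_j) = 3·12 = 36 ≡ 10 (mod 13).
Step 5: correct position 5: c_5 = r_5 − e = 6 − 10 ≡ 9 (mod 13). Hence c = [0, 5, 11, 3, 9].
  Check: interpolating c through the α_i gives m(x) = 1 + 2·x (degree < 2) with m(α_i) = c_i for every i, so c is indeed a codeword.


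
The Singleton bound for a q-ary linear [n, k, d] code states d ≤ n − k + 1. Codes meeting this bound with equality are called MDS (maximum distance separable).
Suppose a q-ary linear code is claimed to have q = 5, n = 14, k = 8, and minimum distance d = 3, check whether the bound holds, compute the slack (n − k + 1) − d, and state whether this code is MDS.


Singleton RHS = n − k + 1 = 7, slack = 4, bound satisfied, not MDS.

Singleton bound: d ≤ n − k + 1.
Here n = 14, k = 8, so n − k + 1 = 7.
Given d = 3, check d ≤ 7: YES.
Slack = (n − k + 1) − d = 4.
The code is NOT MDS (slack = 4 > 0).
Description: the claimed parameters are [14, 8, 3]_5; such a code would be non-MDS.


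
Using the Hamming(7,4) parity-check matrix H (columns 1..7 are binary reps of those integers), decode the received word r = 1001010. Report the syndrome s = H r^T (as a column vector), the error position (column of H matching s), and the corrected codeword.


s = (0, 1, 1)^T, error position = 3, corrected codeword c = 1011010

Compute s = H r^T mod 2 one row at a time:
  s_1 = 1 + 0 + 1 + 0 = 2 ≡ 0 (mod 2).
  s_2 = 0 + 0 + 1 + 0 = 1 ≡ 1 (mod 2).
  s_3 = 1 + 0 + 0 + 0 = 1 ≡ 1 (mod 2).
s = (0, 1, 1)^T — this equals column 3 of H (binary 011), so error is at position 3.
Correct: flip bit 3 of r = 1001010 to get c = 1011010.


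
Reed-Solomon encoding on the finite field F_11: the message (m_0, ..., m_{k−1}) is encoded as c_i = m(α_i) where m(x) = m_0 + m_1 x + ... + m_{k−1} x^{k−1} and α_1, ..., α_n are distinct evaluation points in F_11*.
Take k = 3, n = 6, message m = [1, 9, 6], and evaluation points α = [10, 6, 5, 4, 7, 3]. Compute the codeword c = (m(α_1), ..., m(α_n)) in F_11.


c = [9, 7, 9, 1, 6, 5]

Message polynomial: m(x) = 1 + 9·x + 6·x^2 (mod 11).
For each evaluation point α_i, compute m(α_i) mod 11:
  α_1 = 10: Horner steps 6 → 3 → 9, so m(10) = 9.
  α_2 = 6: Horner steps 6 → 1 → 7, so m(6) = 7.
  α_3 = 5: Horner steps 6 → 6 → 9, so m(5) = 9.
  α_4 = 4: Horner steps 6 → 0 → 1, so m(4) = 1.
  α_5 = 7: Horner steps 6 → 7 → 6, so m(7) = 6.
  α_6 = 3: Horner steps 6 → 5 → 5, so m(3) = 5.
Codeword c = [9, 7, 9, 1, 6, 5] ∈ F_11^6.


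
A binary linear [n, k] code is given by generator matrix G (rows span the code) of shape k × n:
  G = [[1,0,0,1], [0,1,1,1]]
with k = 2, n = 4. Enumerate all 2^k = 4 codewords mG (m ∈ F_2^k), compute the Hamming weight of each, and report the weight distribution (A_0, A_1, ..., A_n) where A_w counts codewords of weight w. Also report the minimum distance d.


Weight distribution: A_0 = 1, A_2 = 1, A_3 = 2. Minimum distance d = 2.

Enumerate all 2^2 = 4 messages m ∈ F_2^2.
For each, compute codeword c = mG in F_2^4, then tally its weight.
  m = 00 → c = 0000, weight = 0.
  m = 10 → c = 1001, weight = 2.
  m = 01 → c = 0111, weight = 3.
  m = 11 → c = 1110, weight = 3.
Tally weights:
  weight 0: 1 codewords.
  weight 2: 1 codewords.
  weight 3: 2 codewords.
Minimum distance d = smallest w > 0 with A_w > 0 = 2.
Sanity: Σ A_w = 4 = 2^2 = 4 ✓.


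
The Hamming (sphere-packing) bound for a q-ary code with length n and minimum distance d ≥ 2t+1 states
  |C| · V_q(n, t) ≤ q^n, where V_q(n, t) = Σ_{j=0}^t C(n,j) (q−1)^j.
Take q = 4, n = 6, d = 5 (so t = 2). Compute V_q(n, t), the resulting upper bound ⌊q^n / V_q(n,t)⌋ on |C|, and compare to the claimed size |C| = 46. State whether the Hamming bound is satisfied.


V_q(n, t) = 154, q^n = 4096, Hamming bound = 26, |C| = 46 > bound (violated).

Step 1: Compute V_q(n, t) = Σ_{j=0}^2 C(n, j) (q−1)^j.
  j = 0: C(6,0)·(3)^0 = 1·1 = 1.
  j = 1: C(6,1)·(3)^1 = 6·3 = 18.
  j = 2: C(6,2)·(3)^2 = 15·9 = 135.
  V_q(n, t) = 1 + 18 + 135 = 154.
Step 2: q^n = 4^6 = 4096.
Step 3: Hamming bound ⌊q^n / V_q(n,t)⌋ = ⌊4096/154⌋ = 26.
Step 4: Compare |C| = 46 to 26: violated.
The claimed |C| lies above the Hamming bound, so no 4-ary code of length 6 with d ≥ 5 can have 46 codewords.


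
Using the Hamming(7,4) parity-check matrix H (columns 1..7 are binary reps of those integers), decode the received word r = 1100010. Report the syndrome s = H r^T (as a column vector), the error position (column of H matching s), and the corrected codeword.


s = (1, 0, 1)^T, error position = 5, corrected codeword c = 1100110

Compute s = H r^T mod 2 one row at a time:
  s_1 = 0 + 0 + 1 + 0 = 1 ≡ 1 (mod 2).
  s_2 = 1 + 0 + 1 + 0 = 2 ≡ 0 (mod 2).
  s_3 = 1 + 0 + 0 + 0 = 1 ≡ 1 (mod 2).
s = (1, 0, 1)^T — this equals column 5 of H (binary 101), so error is at position 5.
Correct: flip bit 5 of r = 1100010 to get c = 1100110.


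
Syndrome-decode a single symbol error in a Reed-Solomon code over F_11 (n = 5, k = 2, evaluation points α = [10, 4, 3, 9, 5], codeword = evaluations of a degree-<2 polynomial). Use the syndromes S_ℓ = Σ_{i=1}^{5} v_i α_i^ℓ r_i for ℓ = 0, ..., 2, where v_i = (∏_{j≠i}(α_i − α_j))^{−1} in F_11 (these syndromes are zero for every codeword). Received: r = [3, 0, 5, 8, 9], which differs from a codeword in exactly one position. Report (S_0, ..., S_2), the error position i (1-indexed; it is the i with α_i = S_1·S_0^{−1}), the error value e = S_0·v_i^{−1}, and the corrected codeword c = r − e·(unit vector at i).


S = (2, 10, 6), error at position 5, error magnitude e = 3, c = [3, 0, 5, 8, 6].

Step 1: column multipliers v_i = (∏_{j≠i}(α_i − α_j))^{−1} mod 11.
  i = 1 (α = 10): (10−4)(10−3)(10−9)(10−5) = 6·7·1·5 = 210 ≡ 1, so v_1 = 1^{−1} = 1 (mod 11).
  i = 2 (α = 4): (4−10)(4−3)(4−9)(4−5) = (−6)·1·(−5)·(−1) = −30 ≡ 3, so v_2 = 3^{−1} = 4 (mod 11).
  i = 3 (α = 3): (3−10)(3−4)(3−9)(3−5) = (−7)·(−1)·(−6)·(−2) = 84 ≡ 7, so v_3 = 7^{−1} = 8 (mod 11).
  i = 4 (α = 9): (9−10)(9−4)(9−3)(9−5) = (−1)·5·6·4 = −120 ≡ 1, so v_4 = 1^{−1} = 1 (mod 11).
  i = 5 (α = 5): (5−10)(5−4)(5−3)(5−9) = (−5)·1·2·(−4) = 40 ≡ 7, so v_5 = 7^{−1} = 8 (mod 11).
  v = [1, 4, 8, 1, 8].
Step 2: syndromes of r = [3, 0, 5, 8, 9] (all sums mod 11).
  S_0 = Σ v_i r_i = 1·3 + 4·0 + 8·5 + 1·8 + 8·9 = 123 ≡ 2.
  S_1 = Σ v_i α_i r_i = 1·10·3 + 4·4·0 + 8·3·5 + 1·9·8 + 8·5·9 = 582 ≡ 10.
  α_i^2 mod 11 = [1, 5, 9, 4, 3].
  S_2 = Σ v_i α_i^2 r_i = 1·1·3 + 4·5·0 + 8·9·5 + 1·4·8 + 8·3·9 = 611 ≡ 6.
  S = (2, 10, 6) ≠ 0, so r is not a codeword (an error is present).
Step 3: locate the error. For a single error e at position i, S_ℓ = v_i·e·α_i^ℓ, so α_err = S_1/S_0.
  S_0^{−1} = 2^{−1} = 6 (mod 11), so α_err = 10·6 = 60 ≡ 5 = α_5. Error position i = 5.
  Consistency check: S_2/S_1 = 6·10 = 60 ≡ 5 = α_err ✓ (single-error assumption holds).
Step 4: error magnitude e = S_0/v_5 = S_0·∏_{j≠5}(α_5 − α_j) = 2·7 = 14 ≡ 3 (mod 11).
Step 5: correct position 5: c_5 = r_5 − e = 9 − 3 ≡ 6 (mod 11). Hence c = [3, 0, 5, 8, 6].
  Check: interpolating c through the α_i gives m(x) = 9 + 6·x (degree < 2) with m(α_i) = c_i for every i, so c is indeed a codeword.


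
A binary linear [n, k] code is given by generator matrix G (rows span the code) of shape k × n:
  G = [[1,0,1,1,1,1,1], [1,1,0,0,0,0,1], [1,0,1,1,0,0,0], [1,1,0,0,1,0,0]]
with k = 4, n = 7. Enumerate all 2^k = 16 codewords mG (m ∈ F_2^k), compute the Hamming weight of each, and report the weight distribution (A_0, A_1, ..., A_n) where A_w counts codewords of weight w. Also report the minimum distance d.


Weight distribution: A_0 = 1, A_1 = 1, A_2 = 1, A_3 = 4, A_4 = 5, A_5 = 3, A_6 = 1. Minimum distance d = 1.

Enumerate all 2^4 = 16 messages m ∈ F_2^4.
For each, compute codeword c = mG in F_2^7, then tally its weight.
  m = 0000 → c = 0000000, weight = 0.
  m = 1000 → c = 1011111, weight = 6.
  m = 0100 → c = 1100001, weight = 3.
  m = 1100 → c = 0111110, weight = 5.
  m = 0010 → c = 1011000, weight = 3.
  m = 1010 → c = 0000111, weight = 3.
  m = 0110 → c = 0111001, weight = 4.
  m = 1110 → c = 1100110, weight = 4.
  m = 0001 → c = 1100100, weight = 3.
  m = 1001 → c = 0111011, weight = 5.
  m = 0101 → c = 0000101, weight = 2.
  m = 1101 → c = 1011010, weight = 4.
  m = 0011 → c = 0111100, weight = 4.
  m = 1011 → c = 1100011, weight = 4.
  m = 0111 → c = 1011101, weight = 5.
  m = 1111 → c = 0000010, weight = 1.
Tally weights:
  weight 0: 1 codewords.
  weight 1: 1 codewords.
  weight 2: 1 codewords.
  weight 3: 4 codewords.
  weight 4: 5 codewords.
  weight 5: 3 codewords.
  weight 6: 1 codewords.
Minimum distance d = smallest w > 0 with A_w > 0 = 1.
Sanity: Σ A_w = 16 = 2^4 = 16 ✓.


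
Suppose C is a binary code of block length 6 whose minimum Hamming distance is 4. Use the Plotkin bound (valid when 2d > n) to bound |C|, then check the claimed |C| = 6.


Plotkin bound M ≤ 4; given |C| = 6 > bound (violated).

Check applicability: 2d = 8, n = 6.
2d − n = 2 > 0, so Plotkin applies.
Compute d/(2d−n) = 4/2 ≈ 2.0000.
⌊d/(2d−n)⌋ = 2.
Plotkin bound: M ≤ 2·2 = 4.
Given |C| = 6, check: VIOLATED.
This |C| is above the Plotkin bound, so no binary code with n = 6, d = 4 and 6 codewords exists.


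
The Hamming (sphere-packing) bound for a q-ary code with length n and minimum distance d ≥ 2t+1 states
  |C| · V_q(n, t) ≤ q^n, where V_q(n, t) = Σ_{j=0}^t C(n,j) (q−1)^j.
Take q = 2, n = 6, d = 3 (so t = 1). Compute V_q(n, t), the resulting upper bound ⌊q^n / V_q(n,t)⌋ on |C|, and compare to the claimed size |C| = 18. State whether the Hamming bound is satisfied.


V_q(n, t) = 7, q^n = 64, Hamming bound = 9, |C| = 18 > bound (violated).

Step 1: Compute V_q(n, t) = Σ_{j=0}^1 C(n, j) (q−1)^j.
  j = 0: C(6,0)·(1)^0 = 1·1 = 1.
  j = 1: C(6,1)·(1)^1 = 6·1 = 6.
  V_q(n, t) = 1 + 6 = 7.
Step 2: q^n = 2^6 = 64.
Step 3: Hamming bound ⌊q^n / V_q(n,t)⌋ = ⌊64/7⌋ = 9.
Step 4: Compare |C| = 18 to 9: violated.
The claimed |C| lies above the Hamming bound, so no 2-ary code of length 6 with d ≥ 3 can have 18 codewords.


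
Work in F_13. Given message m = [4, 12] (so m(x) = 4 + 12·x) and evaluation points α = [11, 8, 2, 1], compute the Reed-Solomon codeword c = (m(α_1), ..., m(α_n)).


c = [6, 9, 2, 3]

Message polynomial: m(x) = 4 + 12·x (mod 13).
For each evaluation point α_i, compute m(α_i) mod 13:
  α_1 = 11: Horner steps 12 → 6, so m(11) = 6.
  α_2 = 8: Horner steps 12 → 9, so m(8) = 9.
  α_3 = 2: Horner steps 12 → 2, so m(2) = 2.
  α_4 = 1: Horner steps 12 → 3, so m(1) = 3.
Codeword c = [6, 9, 2, 3] ∈ F_13^4.


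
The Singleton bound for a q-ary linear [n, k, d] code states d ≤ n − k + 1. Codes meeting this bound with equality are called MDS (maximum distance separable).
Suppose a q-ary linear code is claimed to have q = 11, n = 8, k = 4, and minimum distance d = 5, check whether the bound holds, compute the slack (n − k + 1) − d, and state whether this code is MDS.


Singleton RHS = n − k + 1 = 5, slack = 0, bound satisfied, MDS.

Singleton bound: d ≤ n − k + 1.
Here n = 8, k = 4, so n − k + 1 = 5.
Given d = 5, check d ≤ 5: YES.
Slack = (n − k + 1) − d = 0.
The code is MDS (slack = 0).
Description: the claimed parameters are [8, 4, 5]_11; such a code would be MDS (meets Singleton bound).


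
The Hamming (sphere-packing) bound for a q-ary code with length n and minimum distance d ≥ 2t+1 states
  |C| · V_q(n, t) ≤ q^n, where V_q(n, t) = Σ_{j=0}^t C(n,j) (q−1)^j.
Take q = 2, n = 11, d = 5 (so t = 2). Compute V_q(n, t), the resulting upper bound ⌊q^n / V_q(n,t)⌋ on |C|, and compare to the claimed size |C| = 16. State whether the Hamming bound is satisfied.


V_q(n, t) = 67, q^n = 2048, Hamming bound = 30, |C| = 16 ≤ bound (satisfied).

Step 1: Compute V_q(n, t) = Σ_{j=0}^2 C(n, j) (q−1)^j.
  j = 0: C(11,0)·(1)^0 = 1·1 = 1.
  j = 1: C(11,1)·(1)^1 = 11·1 = 11.
  j = 2: C(11,2)·(1)^2 = 55·1 = 55.
  V_q(n, t) = 1 + 11 + 55 = 67.
Step 2: q^n = 2^11 = 2048.
Step 3: Hamming bound ⌊q^n / V_q(n,t)⌋ = ⌊2048/67⌋ = 30.
Step 4: Compare |C| = 16 to 30: satisfied.
The claimed |C| lies below the Hamming bound.


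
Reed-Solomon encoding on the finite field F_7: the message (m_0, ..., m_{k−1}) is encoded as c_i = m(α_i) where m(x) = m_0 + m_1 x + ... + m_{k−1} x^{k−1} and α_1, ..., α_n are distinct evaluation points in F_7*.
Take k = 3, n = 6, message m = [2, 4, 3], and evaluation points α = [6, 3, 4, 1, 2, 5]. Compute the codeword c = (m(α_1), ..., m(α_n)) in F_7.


c = [1, 6, 3, 2, 1, 6]

Message polynomial: m(x) = 2 + 4·x + 3·x^2 (mod 7).
For each evaluation point α_i, compute m(α_i) mod 7:
  α_1 = 6: Horner steps 3 → 1 → 1, so m(6) = 1.
  α_2 = 3: Horner steps 3 → 6 → 6, so m(3) = 6.
  α_3 = 4: Horner steps 3 → 2 → 3, so m(4) = 3.
  α_4 = 1: Horner steps 3 → 0 → 2, so m(1) = 2.
  α_5 = 2: Horner steps 3 → 3 → 1, so m(2) = 1.
  α_6 = 5: Horner steps 3 → 5 → 6, so m(5) = 6.
Codeword c = [1, 6, 3, 2, 1, 6] ∈ F_7^6.


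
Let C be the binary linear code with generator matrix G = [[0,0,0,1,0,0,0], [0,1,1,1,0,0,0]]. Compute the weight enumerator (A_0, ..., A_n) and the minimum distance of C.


Weight distribution: A_0 = 1, A_1 = 1, A_2 = 1, A_3 = 1. Minimum distance d = 1.

Enumerate all 2^2 = 4 messages m ∈ F_2^2.
For each, compute codeword c = mG in F_2^7, then tally its weight.
  m = 00 → c = 0000000, weight = 0.
  m = 10 → c = 0001000, weight = 1.
  m = 01 → c = 0111000, weight = 3.
  m = 11 → c = 0110000, weight = 2.
Tally weights:
  weight 0: 1 codewords.
  weight 1: 1 codewords.
  weight 2: 1 codewords.
  weight 3: 1 codewords.
Minimum distance d = smallest w > 0 with A_w > 0 = 1.
Sanity: Σ A_w = 4 = 2^2 = 4 ✓.


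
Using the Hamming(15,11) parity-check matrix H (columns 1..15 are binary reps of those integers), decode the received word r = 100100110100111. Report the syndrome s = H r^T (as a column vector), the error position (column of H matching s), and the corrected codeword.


s = (1, 1, 0, 0)^T, error position = 12, corrected codeword c = 100100110101111

Compute s = H r^T mod 2 one row at a time:
  s_1 = 1 + 0 + 1 + 0 + 0 + 1 + 1 + 1 = 5 ≡ 1 (mod 2).
  s_2 = 1 + 0 + 0 + 1 + 0 + 1 + 1 + 1 = 5 ≡ 1 (mod 2).
  s_3 = 0 + 0 + 0 + 1 + 1 + 0 + 1 + 1 = 4 ≡ 0 (mod 2).
  s_4 = 1 + 0 + 0 + 1 + 0 + 0 + 1 + 1 = 4 ≡ 0 (mod 2).
s = (1, 1, 0, 0)^T — this equals column 12 of H (binary 1100), so error is at position 12.
Correct: flip bit 12 of r = 100100110100111 to get c = 100100110101111.


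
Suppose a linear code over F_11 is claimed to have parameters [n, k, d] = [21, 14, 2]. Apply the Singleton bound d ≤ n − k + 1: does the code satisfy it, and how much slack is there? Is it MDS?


Singleton RHS = n − k + 1 = 8, slack = 6, bound satisfied, not MDS.

Singleton bound: d ≤ n − k + 1.
Here n = 21, k = 14, so n − k + 1 = 8.
Given d = 2, check d ≤ 8: YES.
Slack = (n − k + 1) − d = 6.
The code is NOT MDS (slack = 6 > 0).
Description: the claimed parameters are [21, 14, 2]_11; such a code would be non-MDS.


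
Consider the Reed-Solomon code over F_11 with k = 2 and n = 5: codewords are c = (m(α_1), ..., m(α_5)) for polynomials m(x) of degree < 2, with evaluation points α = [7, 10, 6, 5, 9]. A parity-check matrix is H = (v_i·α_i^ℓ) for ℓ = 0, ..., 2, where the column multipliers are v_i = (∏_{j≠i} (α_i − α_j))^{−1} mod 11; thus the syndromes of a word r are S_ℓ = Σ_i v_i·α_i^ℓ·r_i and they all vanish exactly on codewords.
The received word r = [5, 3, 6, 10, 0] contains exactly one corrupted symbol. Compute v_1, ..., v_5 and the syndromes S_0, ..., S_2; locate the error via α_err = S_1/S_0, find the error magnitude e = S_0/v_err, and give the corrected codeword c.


S = (7, 9, 10), error at position 3, error magnitude e = 4, c = [5, 3, 2, 10, 0].

Step 1: column multipliers v_i = (∏_{j≠i}(α_i − α_j))^{−1} mod 11.
  i = 1 (α = 7): (7−10)(7−6)(7−5)(7−9) = (−3)·1·2·(−2) = 12 ≡ 1, so v_1 = 1^{−1} = 1 (mod 11).
  i = 2 (α = 10): (10−7)(10−6)(10−5)(10−9) = 3·4·5·1 = 60 ≡ 5, so v_2 = 5^{−1} = 9 (mod 11).
  i = 3 (α = 6): (6−7)(6−10)(6−5)(6−9) = (−1)·(−4)·1·(−3) = −12 ≡ 10, so v_3 = 10^{−1} = 10 (mod 11).
  i = 4 (α = 5): (5−7)(5−10)(5−6)(5−9) = (−2)·(−5)·(−1)·(−4) = 40 ≡ 7, so v_4 = 7^{−1} = 8 (mod 11).
  i = 5 (α = 9): (9−7)(9−10)(9−6)(9−5) = 2·(−1)·3·4 = −24 ≡ 9, so v_5 = 9^{−1} = 5 (mod 11).
  v = [1, 9, 10, 8, 5].
Step 2: syndromes of r = [5, 3, 6, 10, 0] (all sums mod 11).
  S_0 = Σ v_i r_i = 1·5 + 9·3 + 10·6 + 8·10 + 5·0 = 172 ≡ 7.
  S_1 = Σ v_i α_i r_i = 1·7·5 + 9·10·3 + 10·6·6 + 8·5·10 + 5·9·0 = 1065 ≡ 9.
  α_i^2 mod 11 = [5, 1, 3, 3, 4].
  S_2 = Σ v_i α_i^2 r_i = 1·5·5 + 9·1·3 + 10·3·6 + 8·3·10 + 5·4·0 = 472 ≡ 10.
  S = (7, 9, 10) ≠ 0, so r is not a codeword (an error is present).
Step 3: locate the error. For a single error e at position i, S_ℓ = v_i·e·α_i^ℓ, so α_err = S_1/S_0.
  S_0^{−1} = 7^{−1} = 8 (mod 11), so α_err = 9·8 = 72 ≡ 6 = α_3. Error position i = 3.
  Consistency check: S_2/S_1 = 10·5 = 50 ≡ 6 = α_err ✓ (single-error assumption holds).
Step 4: error magnitude e = S_0/v_3 = S_0·∏_{j≠3}(α_3 − α_j) = 7·10 = 70 ≡ 4 (mod 11).
Step 5: correct position 3: c_3 = r_3 − e = 6 − 4 ≡ 2 (mod 11). Hence c = [5, 3, 2, 10, 0].
  Check: interpolating c through the α_i gives m(x) = 6 + 3·x (degree < 2) with m(α_i) = c_i for every i, so c is indeed a codeword.


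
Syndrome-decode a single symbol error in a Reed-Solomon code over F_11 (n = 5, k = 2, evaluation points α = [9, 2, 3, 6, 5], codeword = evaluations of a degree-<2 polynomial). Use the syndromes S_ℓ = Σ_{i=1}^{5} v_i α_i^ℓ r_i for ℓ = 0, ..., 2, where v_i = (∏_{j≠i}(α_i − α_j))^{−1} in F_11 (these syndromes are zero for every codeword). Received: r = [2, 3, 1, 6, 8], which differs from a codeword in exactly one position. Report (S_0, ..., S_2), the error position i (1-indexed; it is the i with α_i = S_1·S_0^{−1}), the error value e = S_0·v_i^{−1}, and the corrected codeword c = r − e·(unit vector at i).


S = (10, 2, 7), error at position 1, error magnitude e = 2, c = [0, 3, 1, 6, 8].

Step 1: column multipliers v_i = (∏_{j≠i}(α_i − α_j))^{−1} mod 11.
  i = 1 (α = 9): (9−2)(9−3)(9−6)(9−5) = 7·6·3·4 = 504 ≡ 9, so v_1 = 9^{−1} = 5 (mod 11).
  i = 2 (α = 2): (2−9)(2−3)(2−6)(2−5) = (−7)·(−1)·(−4)·(−3) = 84 ≡ 7, so v_2 = 7^{−1} = 8 (mod 11).
  i = 3 (α = 3): (3−9)(3−2)(3−6)(3−5) = (−6)·1·(−3)·(−2) = −36 ≡ 8, so v_3 = 8^{−1} = 7 (mod 11).
  i = 4 (α = 6): (6−9)(6−2)(6−3)(6−5) = (−3)·4·3·1 = −36 ≡ 8, so v_4 = 8^{−1} = 7 (mod 11).
  i = 5 (α = 5): (5−9)(5−2)(5−3)(5−6) = (−4)·3·2·(−1) = 24 ≡ 2, so v_5 = 2^{−1} = 6 (mod 11).
  v = [5, 8, 7, 7, 6].
Step 2: syndromes of r = [2, 3, 1, 6, 8] (all sums mod 11).
  S_0 = Σ v_i r_i = 5·2 + 8·3 + 7·1 + 7·6 + 6·8 = 131 ≡ 10.
  S_1 = Σ v_i α_i r_i = 5·9·2 + 8·2·3 + 7·3·1 + 7·6·6 + 6·5·8 = 651 ≡ 2.
  α_i^2 mod 11 = [4, 4, 9, 3, 3].
  S_2 = Σ v_i α_i^2 r_i = 5·4·2 + 8·4·3 + 7·9·1 + 7·3·6 + 6·3·8 = 469 ≡ 7.
  S = (10, 2, 7) ≠ 0, so r is not a codeword (an error is present).
Step 3: locate the error. For a single error e at position i, S_ℓ = v_i·e·α_i^ℓ, so α_err = S_1/S_0.
  S_0^{−1} = 10^{−1} = 10 (mod 11), so α_err = 2·10 = 20 ≡ 9 = α_1. Error position i = 1.
  Consistency check: S_2/S_1 = 7·6 = 42 ≡ 9 = α_err ✓ (single-error assumption holds).
Step 4: error magnitude e = S_0/v_1 = S_0·∏_{j≠1}(α_1 − α_j) = 10·9 = 90 ≡ 2 (mod 11).
Step 5: correct position 1: c_1 = r_1 − e = 2 − 2 ≡ 0 (mod 11). Hence c = [0, 3, 1, 6, 8].
  Check: interpolating c through the α_i gives m(x) = 7 + 9·x (degree < 2) with m(α_i) = c_i for every i, so c is indeed a codeword.


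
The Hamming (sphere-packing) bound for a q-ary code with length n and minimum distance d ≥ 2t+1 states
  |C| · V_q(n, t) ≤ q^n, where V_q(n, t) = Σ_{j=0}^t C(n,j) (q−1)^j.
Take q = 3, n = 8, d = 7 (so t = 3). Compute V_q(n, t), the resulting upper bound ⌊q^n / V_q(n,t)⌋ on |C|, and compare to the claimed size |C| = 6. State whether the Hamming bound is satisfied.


V_q(n, t) = 577, q^n = 6561, Hamming bound = 11, |C| = 6 ≤ bound (satisfied).

Step 1: Compute V_q(n, t) = Σ_{j=0}^3 C(n, j) (q−1)^j.
  j = 0: C(8,0)·(2)^0 = 1·1 = 1.
  j = 1: C(8,1)·(2)^1 = 8·2 = 16.
  j = 2: C(8,2)·(2)^2 = 28·4 = 112.
  j = 3: C(8,3)·(2)^3 = 56·8 = 448.
  V_q(n, t) = 1 + 16 + 112 + 448 = 577.
Step 2: q^n = 3^8 = 6561.
Step 3: Hamming bound ⌊q^n / V_q(n,t)⌋ = ⌊6561/577⌋ = 11.
Step 4: Compare |C| = 6 to 11: satisfied.
The claimed |C| lies below the Hamming bound.


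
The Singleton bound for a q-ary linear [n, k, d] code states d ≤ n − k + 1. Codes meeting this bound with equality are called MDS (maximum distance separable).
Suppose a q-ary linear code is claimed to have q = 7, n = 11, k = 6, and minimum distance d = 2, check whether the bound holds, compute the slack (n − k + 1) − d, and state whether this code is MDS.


Singleton RHS = n − k + 1 = 6, slack = 4, bound satisfied, not MDS.

Singleton bound: d ≤ n − k + 1.
Here n = 11, k = 6, so n − k + 1 = 6.
Given d = 2, check d ≤ 6: YES.
Slack = (n − k + 1) − d = 4.
The code is NOT MDS (slack = 4 > 0).
Description: the claimed parameters are [11, 6, 2]_7; such a code would be non-MDS.


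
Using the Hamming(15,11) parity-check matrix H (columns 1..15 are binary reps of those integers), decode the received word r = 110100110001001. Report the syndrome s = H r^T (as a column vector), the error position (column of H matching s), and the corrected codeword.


s = (1, 0, 1, 1)^T, error position = 11, corrected codeword c = 110100110011001

Compute s = H r^T mod 2 one row at a time:
  s_1 = 1 + 0 + 0 + 0 + 1 + 0 + 0 + 1 = 3 ≡ 1 (mod 2).
  s_2 = 1 + 0 + 0 + 1 + 1 + 0 + 0 + 1 = 4 ≡ 0 (mod 2).
  s_3 = 1 + 0 + 0 + 1 + 0 + 0 + 0 + 1 = 3 ≡ 1 (mod 2).
  s_4 = 1 + 0 + 0 + 1 + 0 + 0 + 0 + 1 = 3 ≡ 1 (mod 2).
s = (1, 0, 1, 1)^T — this equals column 11 of H (binary 1011), so error is at position 11.
Correct: flip bit 11 of r = 110100110001001 to get c = 110100110011001.


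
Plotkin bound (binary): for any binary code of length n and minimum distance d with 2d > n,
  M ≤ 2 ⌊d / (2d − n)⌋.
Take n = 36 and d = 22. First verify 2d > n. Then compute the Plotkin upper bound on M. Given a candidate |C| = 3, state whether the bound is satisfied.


Plotkin bound M ≤ 4; given |C| = 3 ≤ bound (satisfied).

Check applicability: 2d = 44, n = 36.
2d − n = 8 > 0, so Plotkin applies.
Compute d/(2d−n) = 22/8 ≈ 2.7500.
⌊d/(2d−n)⌋ = 2.
Plotkin bound: M ≤ 2·2 = 4.
Given |C| = 3, check: satisfied.
This |C| is below the Plotkin bound.
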